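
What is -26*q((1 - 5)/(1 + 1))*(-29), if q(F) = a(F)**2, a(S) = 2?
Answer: 3016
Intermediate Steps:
q(F) = 4 (q(F) = 2**2 = 4)
-26*q((1 - 5)/(1 + 1))*(-29) = -26*4*(-29) = -104*(-29) = 3016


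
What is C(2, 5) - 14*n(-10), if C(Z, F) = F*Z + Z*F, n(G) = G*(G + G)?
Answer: -2780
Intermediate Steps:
n(G) = 2*G² (n(G) = G*(2*G) = 2*G²)
C(Z, F) = 2*F*Z (C(Z, F) = F*Z + F*Z = 2*F*Z)
C(2, 5) - 14*n(-10) = 2*5*2 - 28*(-10)² = 20 - 28*100 = 20 - 14*200 = 20 - 2800 = -2780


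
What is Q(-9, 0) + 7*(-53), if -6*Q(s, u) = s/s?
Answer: -2227/6 ≈ -371.17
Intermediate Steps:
Q(s, u) = -1/6 (Q(s, u) = -s/(6*s) = -1/6*1 = -1/6)
Q(-9, 0) + 7*(-53) = -1/6 + 7*(-53) = -1/6 - 371 = -2227/6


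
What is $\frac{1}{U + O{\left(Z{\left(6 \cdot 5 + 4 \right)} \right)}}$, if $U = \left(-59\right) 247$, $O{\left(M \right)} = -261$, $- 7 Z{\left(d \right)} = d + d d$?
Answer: $- \frac{1}{14834} \approx -6.7413 \cdot 10^{-5}$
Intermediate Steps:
$Z{\left(d \right)} = - \frac{d}{7} - \frac{d^{2}}{7}$ ($Z{\left(d \right)} = - \frac{d + d d}{7} = - \frac{d + d^{2}}{7} = - \frac{d}{7} - \frac{d^{2}}{7}$)
$U = -14573$
$\frac{1}{U + O{\left(Z{\left(6 \cdot 5 + 4 \right)} \right)}} = \frac{1}{-14573 - 261} = \frac{1}{-14834} = - \frac{1}{14834}$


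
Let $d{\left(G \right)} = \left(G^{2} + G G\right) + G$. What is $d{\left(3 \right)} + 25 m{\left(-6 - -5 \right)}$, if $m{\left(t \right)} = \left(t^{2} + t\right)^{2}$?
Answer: $21$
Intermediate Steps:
$m{\left(t \right)} = \left(t + t^{2}\right)^{2}$
$d{\left(G \right)} = G + 2 G^{2}$ ($d{\left(G \right)} = \left(G^{2} + G^{2}\right) + G = 2 G^{2} + G = G + 2 G^{2}$)
$d{\left(3 \right)} + 25 m{\left(-6 - -5 \right)} = 3 \left(1 + 2 \cdot 3\right) + 25 \left(-6 - -5\right)^{2} \left(1 - 1\right)^{2} = 3 \left(1 + 6\right) + 25 \left(-6 + 5\right)^{2} \left(1 + \left(-6 + 5\right)\right)^{2} = 3 \cdot 7 + 25 \left(-1\right)^{2} \left(1 - 1\right)^{2} = 21 + 25 \cdot 1 \cdot 0^{2} = 21 + 25 \cdot 1 \cdot 0 = 21 + 25 \cdot 0 = 21 + 0 = 21$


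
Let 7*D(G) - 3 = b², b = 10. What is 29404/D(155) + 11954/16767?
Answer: 3452349338/1727001 ≈ 1999.0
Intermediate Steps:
D(G) = 103/7 (D(G) = 3/7 + (⅐)*10² = 3/7 + (⅐)*100 = 3/7 + 100/7 = 103/7)
29404/D(155) + 11954/16767 = 29404/(103/7) + 11954/16767 = 29404*(7/103) + 11954*(1/16767) = 205828/103 + 11954/16767 = 3452349338/1727001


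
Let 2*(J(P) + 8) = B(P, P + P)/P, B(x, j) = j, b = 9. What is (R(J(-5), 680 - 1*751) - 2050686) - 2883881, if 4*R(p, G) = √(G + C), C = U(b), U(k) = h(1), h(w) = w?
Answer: -4934567 + I*√70/4 ≈ -4.9346e+6 + 2.0917*I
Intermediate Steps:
U(k) = 1
C = 1
J(P) = -7 (J(P) = -8 + ((P + P)/P)/2 = -8 + ((2*P)/P)/2 = -8 + (½)*2 = -8 + 1 = -7)
R(p, G) = √(1 + G)/4 (R(p, G) = √(G + 1)/4 = √(1 + G)/4)
(R(J(-5), 680 - 1*751) - 2050686) - 2883881 = (√(1 + (680 - 1*751))/4 - 2050686) - 2883881 = (√(1 + (680 - 751))/4 - 2050686) - 2883881 = (√(1 - 71)/4 - 2050686) - 2883881 = (√(-70)/4 - 2050686) - 2883881 = ((I*√70)/4 - 2050686) - 2883881 = (I*√70/4 - 2050686) - 2883881 = (-2050686 + I*√70/4) - 2883881 = -4934567 + I*√70/4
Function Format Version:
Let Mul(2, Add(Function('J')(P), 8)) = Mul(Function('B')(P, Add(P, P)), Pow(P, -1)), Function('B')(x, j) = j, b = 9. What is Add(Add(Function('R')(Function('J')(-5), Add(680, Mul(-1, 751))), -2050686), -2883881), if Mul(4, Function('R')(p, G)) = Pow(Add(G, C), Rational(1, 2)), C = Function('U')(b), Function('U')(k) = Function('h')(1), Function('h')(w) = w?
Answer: Add(-4934567, Mul(Rational(1, 4), I, Pow(70, Rational(1, 2)))) ≈ Add(-4.9346e+6, Mul(2.0917, I))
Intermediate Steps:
Function('U')(k) = 1
C = 1
Function('J')(P) = -7 (Function('J')(P) = Add(-8, Mul(Rational(1, 2), Mul(Add(P, P), Pow(P, -1)))) = Add(-8, Mul(Rational(1, 2), Mul(Mul(2, P), Pow(P, -1)))) = Add(-8, Mul(Rational(1, 2), 2)) = Add(-8, 1) = -7)
Function('R')(p, G) = Mul(Rational(1, 4), Pow(Add(1, G), Rational(1, 2))) (Function('R')(p, G) = Mul(Rational(1, 4), Pow(Add(G, 1), Rational(1, 2))) = Mul(Rational(1, 4), Pow(Add(1, G), Rational(1, 2))))
Add(Add(Function('R')(Function('J')(-5), Add(680, Mul(-1, 751))), -2050686), -2883881) = Add(Add(Mul(Rational(1, 4), Pow(Add(1, Add(680, Mul(-1, 751))), Rational(1, 2))), -2050686), -2883881) = Add(Add(Mul(Rational(1, 4), Pow(Add(1, Add(680, -751)), Rational(1, 2))), -2050686), -2883881) = Add(Add(Mul(Rational(1, 4), Pow(Add(1, -71), Rational(1, 2))), -2050686), -2883881) = Add(Add(Mul(Rational(1, 4), Pow(-70, Rational(1, 2))), -2050686), -2883881) = Add(Add(Mul(Rational(1, 4), Mul(I, Pow(70, Rational(1, 2)))), -2050686), -2883881) = Add(Add(Mul(Rational(1, 4), I, Pow(70, Rational(1, 2))), -2050686), -2883881) = Add(Add(-2050686, Mul(Rational(1, 4), I, Pow(70, Rational(1, 2)))), -2883881) = Add(-4934567, Mul(Rational(1, 4), I, Pow(70, Rational(1, 2))))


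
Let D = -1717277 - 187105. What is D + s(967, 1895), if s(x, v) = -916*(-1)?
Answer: -1903466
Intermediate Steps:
s(x, v) = 916
D = -1904382
D + s(967, 1895) = -1904382 + 916 = -1903466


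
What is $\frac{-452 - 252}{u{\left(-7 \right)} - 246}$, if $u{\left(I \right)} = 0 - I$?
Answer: $\frac{704}{239} \approx 2.9456$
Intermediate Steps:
$u{\left(I \right)} = - I$
$\frac{-452 - 252}{u{\left(-7 \right)} - 246} = \frac{-452 - 252}{\left(-1\right) \left(-7\right) - 246} = - \frac{704}{7 - 246} = - \frac{704}{-239} = \left(-704\right) \left(- \frac{1}{239}\right) = \frac{704}{239}$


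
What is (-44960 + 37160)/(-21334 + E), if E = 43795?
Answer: -2600/7487 ≈ -0.34727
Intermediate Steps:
(-44960 + 37160)/(-21334 + E) = (-44960 + 37160)/(-21334 + 43795) = -7800/22461 = -7800*1/22461 = -2600/7487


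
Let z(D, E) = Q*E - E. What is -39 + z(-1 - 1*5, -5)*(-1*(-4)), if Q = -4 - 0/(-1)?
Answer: 61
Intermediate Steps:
Q = -4 (Q = -4 - 0*(-1) = -4 - 1*0 = -4 + 0 = -4)
z(D, E) = -5*E (z(D, E) = -4*E - E = -5*E)
-39 + z(-1 - 1*5, -5)*(-1*(-4)) = -39 + (-5*(-5))*(-1*(-4)) = -39 + 25*4 = -39 + 100 = 61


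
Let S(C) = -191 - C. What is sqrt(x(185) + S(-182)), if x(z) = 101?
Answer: 2*sqrt(23) ≈ 9.5917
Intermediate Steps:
sqrt(x(185) + S(-182)) = sqrt(101 + (-191 - 1*(-182))) = sqrt(101 + (-191 + 182)) = sqrt(101 - 9) = sqrt(92) = 2*sqrt(23)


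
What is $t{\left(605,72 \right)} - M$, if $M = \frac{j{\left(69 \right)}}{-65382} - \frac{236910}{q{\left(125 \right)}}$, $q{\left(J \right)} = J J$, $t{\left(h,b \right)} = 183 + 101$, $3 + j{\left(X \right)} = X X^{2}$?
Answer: $\frac{10358506029}{34053125} \approx 304.19$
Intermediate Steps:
$j{\left(X \right)} = -3 + X^{3}$ ($j{\left(X \right)} = -3 + X X^{2} = -3 + X^{3}$)
$t{\left(h,b \right)} = 284$
$q{\left(J \right)} = J^{2}$
$M = - \frac{687418529}{34053125}$ ($M = \frac{-3 + 69^{3}}{-65382} - \frac{236910}{125^{2}} = \left(-3 + 328509\right) \left(- \frac{1}{65382}\right) - \frac{236910}{15625} = 328506 \left(- \frac{1}{65382}\right) - \frac{47382}{3125} = - \frac{54751}{10897} - \frac{47382}{3125} = - \frac{687418529}{34053125} \approx -20.187$)
$t{\left(605,72 \right)} - M = 284 - - \frac{687418529}{34053125} = 284 + \frac{687418529}{34053125} = \frac{10358506029}{34053125}$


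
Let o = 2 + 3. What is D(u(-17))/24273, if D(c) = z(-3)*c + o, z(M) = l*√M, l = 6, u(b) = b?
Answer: 5/24273 - 34*I*√3/8091 ≈ 0.00020599 - 0.0072784*I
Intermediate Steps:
o = 5
z(M) = 6*√M
D(c) = 5 + 6*I*c*√3 (D(c) = (6*√(-3))*c + 5 = (6*(I*√3))*c + 5 = (6*I*√3)*c + 5 = 6*I*c*√3 + 5 = 5 + 6*I*c*√3)
D(u(-17))/24273 = (5 + 6*I*(-17)*√3)/24273 = (5 - 102*I*√3)*(1/24273) = 5/24273 - 34*I*√3/8091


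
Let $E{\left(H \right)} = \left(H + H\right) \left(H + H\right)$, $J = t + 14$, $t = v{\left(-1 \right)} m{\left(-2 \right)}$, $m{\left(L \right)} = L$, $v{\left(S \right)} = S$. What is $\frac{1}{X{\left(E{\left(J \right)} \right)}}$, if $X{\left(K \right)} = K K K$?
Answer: $\frac{1}{1073741824} \approx 9.3132 \cdot 10^{-10}$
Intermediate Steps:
$t = 2$ ($t = \left(-1\right) \left(-2\right) = 2$)
$J = 16$ ($J = 2 + 14 = 16$)
$E{\left(H \right)} = 4 H^{2}$ ($E{\left(H \right)} = 2 H 2 H = 4 H^{2}$)
$X{\left(K \right)} = K^{3}$ ($X{\left(K \right)} = K^{2} K = K^{3}$)
$\frac{1}{X{\left(E{\left(J \right)} \right)}} = \frac{1}{\left(4 \cdot 16^{2}\right)^{3}} = \frac{1}{\left(4 \cdot 256\right)^{3}} = \frac{1}{1024^{3}} = \frac{1}{1073741824}$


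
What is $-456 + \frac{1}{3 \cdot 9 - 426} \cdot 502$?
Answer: $- \frac{182446}{399} \approx -457.26$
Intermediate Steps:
$-456 + \frac{1}{3 \cdot 9 - 426} \cdot 502 = -456 + \frac{1}{27 - 426} \cdot 502 = -456 + \frac{1}{-399} \cdot 502 = -456 - \frac{502}{399} = - \frac{182446}{399}$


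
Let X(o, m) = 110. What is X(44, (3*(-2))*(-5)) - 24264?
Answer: -24154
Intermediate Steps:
X(44, (3*(-2))*(-5)) - 24264 = 110 - 24264 = -24154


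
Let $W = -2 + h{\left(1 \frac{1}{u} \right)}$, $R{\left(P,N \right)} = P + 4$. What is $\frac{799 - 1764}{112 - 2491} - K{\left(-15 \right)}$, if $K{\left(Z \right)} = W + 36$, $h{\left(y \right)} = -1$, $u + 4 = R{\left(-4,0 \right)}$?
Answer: $- \frac{77542}{2379} \approx -32.594$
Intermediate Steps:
$R{\left(P,N \right)} = 4 + P$
$u = -4$ ($u = -4 + \left(4 - 4\right) = -4 + 0 = -4$)
$W = -3$ ($W = -2 - 1 = -3$)
$K{\left(Z \right)} = 33$ ($K{\left(Z \right)} = -3 + 36 = 33$)
$\frac{799 - 1764}{112 - 2491} - K{\left(-15 \right)} = \frac{799 - 1764}{112 - 2491} - 33 = - \frac{965}{-2379} - 33 = \left(-965\right) \left(- \frac{1}{2379}\right) - 33 = \frac{965}{2379} - 33 = - \frac{77542}{2379}$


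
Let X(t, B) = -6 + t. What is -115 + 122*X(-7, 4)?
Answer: -1701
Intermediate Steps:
-115 + 122*X(-7, 4) = -115 + 122*(-6 - 7) = -115 + 122*(-13) = -115 - 1586 = -1701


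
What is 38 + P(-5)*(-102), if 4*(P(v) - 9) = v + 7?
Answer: -931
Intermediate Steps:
P(v) = 43/4 + v/4 (P(v) = 9 + (v + 7)/4 = 9 + (7 + v)/4 = 9 + (7/4 + v/4) = 43/4 + v/4)
38 + P(-5)*(-102) = 38 + (43/4 + (¼)*(-5))*(-102) = 38 + (43/4 - 5/4)*(-102) = 38 + (19/2)*(-102) = 38 - 969 = -931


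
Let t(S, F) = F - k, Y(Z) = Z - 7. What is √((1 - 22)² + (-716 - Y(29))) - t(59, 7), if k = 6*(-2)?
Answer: -19 + 3*I*√33 ≈ -19.0 + 17.234*I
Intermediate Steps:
Y(Z) = -7 + Z
k = -12
t(S, F) = 12 + F (t(S, F) = F - 1*(-12) = F + 12 = 12 + F)
√((1 - 22)² + (-716 - Y(29))) - t(59, 7) = √((1 - 22)² + (-716 - (-7 + 29))) - (12 + 7) = √((-21)² + (-716 - 1*22)) - 1*19 = √(441 + (-716 - 22)) - 19 = √(441 - 738) - 19 = √(-297) - 19 = 3*I*√33 - 19 = -19 + 3*I*√33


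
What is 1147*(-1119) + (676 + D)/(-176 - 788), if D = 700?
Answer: -309322157/241 ≈ -1.2835e+6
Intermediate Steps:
1147*(-1119) + (676 + D)/(-176 - 788) = 1147*(-1119) + (676 + 700)/(-176 - 788) = -1283493 + 1376/(-964) = -1283493 + 1376*(-1/964) = -1283493 - 344/241 = -309322157/241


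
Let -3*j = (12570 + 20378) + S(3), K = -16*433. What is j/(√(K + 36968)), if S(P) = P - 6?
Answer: -6589*√7510/9012 ≈ -63.360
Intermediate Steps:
S(P) = -6 + P
K = -6928
j = -32945/3 (j = -((12570 + 20378) + (-6 + 3))/3 = -(32948 - 3)/3 = -⅓*32945 = -32945/3 ≈ -10982.)
j/(√(K + 36968)) = -32945/(3*√(-6928 + 36968)) = -32945*√7510/15020/3 = -6589*√7510/9012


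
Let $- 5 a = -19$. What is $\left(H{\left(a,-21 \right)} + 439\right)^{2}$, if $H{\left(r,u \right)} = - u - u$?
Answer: $231361$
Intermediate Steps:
$a = \frac{19}{5}$ ($a = \left(- \frac{1}{5}\right) \left(-19\right) = \frac{19}{5} \approx 3.8$)
$H{\left(r,u \right)} = - 2 u$
$\left(H{\left(a,-21 \right)} + 439\right)^{2} = \left(\left(-2\right) \left(-21\right) + 439\right)^{2} = \left(42 + 439\right)^{2} = 481^{2} = 231361$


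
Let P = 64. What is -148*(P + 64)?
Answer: -18944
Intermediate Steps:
-148*(P + 64) = -148*(64 + 64) = -148*128 = -18944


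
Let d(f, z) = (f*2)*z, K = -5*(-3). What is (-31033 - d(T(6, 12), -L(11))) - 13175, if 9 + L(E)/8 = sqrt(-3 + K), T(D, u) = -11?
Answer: -42624 - 352*sqrt(3) ≈ -43234.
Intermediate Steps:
K = 15
L(E) = -72 + 16*sqrt(3) (L(E) = -72 + 8*sqrt(-3 + 15) = -72 + 8*sqrt(12) = -72 + 8*(2*sqrt(3)) = -72 + 16*sqrt(3))
d(f, z) = 2*f*z (d(f, z) = (2*f)*z = 2*f*z)
(-31033 - d(T(6, 12), -L(11))) - 13175 = (-31033 - 2*(-11)*(-(-72 + 16*sqrt(3)))) - 13175 = (-31033 - 2*(-11)*(72 - 16*sqrt(3))) - 13175 = (-31033 - (-1584 + 352*sqrt(3))) - 13175 = (-31033 + (1584 - 352*sqrt(3))) - 13175 = (-29449 - 352*sqrt(3)) - 13175 = -42624 - 352*sqrt(3)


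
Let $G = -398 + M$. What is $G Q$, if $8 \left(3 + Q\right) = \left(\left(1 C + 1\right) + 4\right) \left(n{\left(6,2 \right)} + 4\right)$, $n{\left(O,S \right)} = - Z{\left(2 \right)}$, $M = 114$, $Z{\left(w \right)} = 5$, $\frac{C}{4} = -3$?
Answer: $\frac{1207}{2} \approx 603.5$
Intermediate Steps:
$C = -12$ ($C = 4 \left(-3\right) = -12$)
$n{\left(O,S \right)} = -5$ ($n{\left(O,S \right)} = \left(-1\right) 5 = -5$)
$G = -284$ ($G = -398 + 114 = -284$)
$Q = - \frac{17}{8}$ ($Q = -3 + \frac{\left(\left(1 \left(-12\right) + 1\right) + 4\right) \left(-5 + 4\right)}{8} = -3 + \frac{\left(\left(-12 + 1\right) + 4\right) \left(-1\right)}{8} = -3 + \frac{\left(-11 + 4\right) \left(-1\right)}{8} = -3 + \frac{\left(-7\right) \left(-1\right)}{8} = -3 + \frac{1}{8} \cdot 7 = -3 + \frac{7}{8} = - \frac{17}{8} \approx -2.125$)
$G Q = \left(-284\right) \left(- \frac{17}{8}\right) = \frac{1207}{2}$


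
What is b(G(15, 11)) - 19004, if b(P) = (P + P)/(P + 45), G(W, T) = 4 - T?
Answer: -361083/19 ≈ -19004.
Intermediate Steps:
b(P) = 2*P/(45 + P) (b(P) = (2*P)/(45 + P) = 2*P/(45 + P))
b(G(15, 11)) - 19004 = 2*(4 - 1*11)/(45 + (4 - 1*11)) - 19004 = 2*(4 - 11)/(45 + (4 - 11)) - 19004 = 2*(-7)/(45 - 7) - 19004 = 2*(-7)/38 - 19004 = 2*(-7)*(1/38) - 19004 = -7/19 - 19004 = -361083/19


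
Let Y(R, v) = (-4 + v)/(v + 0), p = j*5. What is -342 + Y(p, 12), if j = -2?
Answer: -1024/3 ≈ -341.33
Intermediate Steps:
p = -10 (p = -2*5 = -10)
Y(R, v) = (-4 + v)/v
-342 + Y(p, 12) = -342 + (-4 + 12)/12 = -342 + (1/12)*8 = -342 + ⅔ = -1024/3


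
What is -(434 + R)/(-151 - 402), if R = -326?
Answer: 108/553 ≈ 0.19530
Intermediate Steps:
-(434 + R)/(-151 - 402) = -(434 - 326)/(-151 - 402) = -108/(-553) = -108*(-1)/553 = -1*(-108/553) = 108/553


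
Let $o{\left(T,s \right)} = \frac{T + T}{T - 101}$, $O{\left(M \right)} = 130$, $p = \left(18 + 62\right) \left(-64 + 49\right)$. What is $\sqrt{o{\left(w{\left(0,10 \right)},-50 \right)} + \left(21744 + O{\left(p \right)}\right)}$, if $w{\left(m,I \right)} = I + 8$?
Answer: $\frac{\sqrt{150686998}}{83} \approx 147.9$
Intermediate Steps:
$p = -1200$ ($p = 80 \left(-15\right) = -1200$)
$w{\left(m,I \right)} = 8 + I$
$o{\left(T,s \right)} = \frac{2 T}{-101 + T}$
$\sqrt{o{\left(w{\left(0,10 \right)},-50 \right)} + \left(21744 + O{\left(p \right)}\right)} = \sqrt{\frac{2 \left(8 + 10\right)}{-101 + \left(8 + 10\right)} + \left(21744 + 130\right)} = \sqrt{2 \cdot 18 \frac{1}{-101 + 18} + 21874} = \sqrt{2 \cdot 18 \frac{1}{-83} + 21874} = \sqrt{2 \cdot 18 \left(- \frac{1}{83}\right) + 21874} = \sqrt{- \frac{36}{83} + 21874} = \sqrt{\frac{1815506}{83}} = \frac{\sqrt{150686998}}{83}$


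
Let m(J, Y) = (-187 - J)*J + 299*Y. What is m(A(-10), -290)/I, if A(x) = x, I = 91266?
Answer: -42470/45633 ≈ -0.93069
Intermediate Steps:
m(J, Y) = 299*Y + J*(-187 - J) (m(J, Y) = J*(-187 - J) + 299*Y = 299*Y + J*(-187 - J))
m(A(-10), -290)/I = (-1*(-10)² - 187*(-10) + 299*(-290))/91266 = (-1*100 + 1870 - 86710)*(1/91266) = (-100 + 1870 - 86710)*(1/91266) = -84940*1/91266 = -42470/45633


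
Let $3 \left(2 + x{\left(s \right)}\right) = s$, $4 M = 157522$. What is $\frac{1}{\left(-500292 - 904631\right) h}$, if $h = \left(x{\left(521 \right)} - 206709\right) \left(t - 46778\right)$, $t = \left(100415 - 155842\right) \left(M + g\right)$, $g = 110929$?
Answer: $- \frac{1}{2417471313715643832374} \approx -4.1366 \cdot 10^{-22}$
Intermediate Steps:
$M = \frac{78761}{2}$ ($M = \frac{1}{4} \cdot 157522 = \frac{78761}{2} \approx 39381.0$)
$t = - \frac{16662409313}{2}$ ($t = \left(100415 - 155842\right) \left(\frac{78761}{2} + 110929\right) = \left(-55427\right) \frac{300619}{2} = - \frac{16662409313}{2} \approx -8.3312 \cdot 10^{9}$)
$x{\left(s \right)} = -2 + \frac{s}{3}$
$h = 1720714454611138$ ($h = \left(\left(-2 + \frac{1}{3} \cdot 521\right) - 206709\right) \left(- \frac{16662409313}{2} - 46778\right) = \left(\left(-2 + \frac{521}{3}\right) - 206709\right) \left(- \frac{16662502869}{2}\right) = \left(\frac{515}{3} - 206709\right) \left(- \frac{16662502869}{2}\right) = \left(- \frac{619612}{3}\right) \left(- \frac{16662502869}{2}\right) = 1720714454611138$)
$\frac{1}{\left(-500292 - 904631\right) h} = \frac{1}{\left(-500292 - 904631\right) 1720714454611138} = \frac{1}{-1404923} \cdot \frac{1}{1720714454611138} = \left(- \frac{1}{1404923}\right) \frac{1}{1720714454611138} = - \frac{1}{2417471313715643832374}$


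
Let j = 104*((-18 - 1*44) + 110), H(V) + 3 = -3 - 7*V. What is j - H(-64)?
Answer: 4550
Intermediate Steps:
H(V) = -6 - 7*V (H(V) = -3 + (-3 - 7*V) = -6 - 7*V)
j = 4992 (j = 104*((-18 - 44) + 110) = 104*(-62 + 110) = 104*48 = 4992)
j - H(-64) = 4992 - (-6 - 7*(-64)) = 4992 - (-6 + 448) = 4992 - 1*442 = 4992 - 442 = 4550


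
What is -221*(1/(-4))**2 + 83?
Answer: 1107/16 ≈ 69.188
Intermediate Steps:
-221*(1/(-4))**2 + 83 = -221*(-1/4)**2 + 83 = -221*1/16 + 83 = -221/16 + 83 = 1107/16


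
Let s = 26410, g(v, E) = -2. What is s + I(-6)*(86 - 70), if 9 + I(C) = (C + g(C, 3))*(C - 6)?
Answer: 27802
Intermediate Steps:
I(C) = -9 + (-6 + C)*(-2 + C) (I(C) = -9 + (C - 2)*(C - 6) = -9 + (-2 + C)*(-6 + C) = -9 + (-6 + C)*(-2 + C))
s + I(-6)*(86 - 70) = 26410 + (3 + (-6)² - 8*(-6))*(86 - 70) = 26410 + (3 + 36 + 48)*16 = 26410 + 87*16 = 26410 + 1392 = 27802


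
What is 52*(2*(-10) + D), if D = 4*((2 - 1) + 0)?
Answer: -832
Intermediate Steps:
D = 4 (D = 4*(1 + 0) = 4*1 = 4)
52*(2*(-10) + D) = 52*(2*(-10) + 4) = 52*(-20 + 4) = 52*(-16) = -832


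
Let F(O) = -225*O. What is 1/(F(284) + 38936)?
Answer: -1/24964 ≈ -4.0058e-5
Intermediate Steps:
1/(F(284) + 38936) = 1/(-225*284 + 38936) = 1/(-63900 + 38936) = 1/(-24964) = -1/24964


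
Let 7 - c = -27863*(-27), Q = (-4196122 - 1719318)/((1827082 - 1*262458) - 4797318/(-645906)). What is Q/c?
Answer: 318401515720/63355995622405219 ≈ 5.0256e-6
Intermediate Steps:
Q = -636803031440/168434137777 (Q = -5915440/((1827082 - 262458) - 4797318*(-1/645906)) = -5915440/(1564624 + 799553/107651) = -5915440/168434137777/107651 = -5915440*107651/168434137777 = -636803031440/168434137777 ≈ -3.7807)
c = -752294 (c = 7 - (-27863)*(-27) = 7 - 1*752301 = 7 - 752301 = -752294)
Q/c = -636803031440/168434137777/(-752294) = -636803031440/168434137777*(-1/752294) = 318401515720/63355995622405219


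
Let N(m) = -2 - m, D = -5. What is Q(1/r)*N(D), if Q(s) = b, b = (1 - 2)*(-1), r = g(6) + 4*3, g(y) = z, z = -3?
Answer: 3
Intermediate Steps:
g(y) = -3
r = 9 (r = -3 + 4*3 = -3 + 12 = 9)
b = 1 (b = -1*(-1) = 1)
Q(s) = 1
Q(1/r)*N(D) = 1*(-2 - 1*(-5)) = 1*(-2 + 5) = 1*3 = 3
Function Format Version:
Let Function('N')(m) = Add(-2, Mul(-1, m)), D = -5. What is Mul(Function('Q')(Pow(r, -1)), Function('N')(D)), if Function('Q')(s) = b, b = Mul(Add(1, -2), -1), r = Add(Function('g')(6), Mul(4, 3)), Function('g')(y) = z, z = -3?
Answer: 3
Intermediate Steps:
Function('g')(y) = -3
r = 9 (r = Add(-3, Mul(4, 3)) = Add(-3, 12) = 9)
b = 1 (b = Mul(-1, -1) = 1)
Function('Q')(s) = 1
Mul(Function('Q')(Pow(r, -1)), Function('N')(D)) = Mul(1, Add(-2, Mul(-1, -5))) = Mul(1, Add(-2, 5)) = Mul(1, 3) = 3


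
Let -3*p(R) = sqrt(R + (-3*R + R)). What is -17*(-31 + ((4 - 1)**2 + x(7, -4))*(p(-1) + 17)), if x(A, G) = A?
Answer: -12019/3 ≈ -4006.3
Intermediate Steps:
p(R) = -sqrt(-R)/3 (p(R) = -sqrt(R + (-3*R + R))/3 = -sqrt(R - 2*R)/3 = -sqrt(-R)/3)
-17*(-31 + ((4 - 1)**2 + x(7, -4))*(p(-1) + 17)) = -17*(-31 + ((4 - 1)**2 + 7)*(-sqrt(1)/3 + 17)) = -17*(-31 + (3**2 + 7)*(-sqrt(1)/3 + 17)) = -17*(-31 + (9 + 7)*(-1/3*1 + 17)) = -17*(-31 + 16*(-1/3 + 17)) = -17*(-31 + 16*(50/3)) = -17*(-31 + 800/3) = -17*707/3 = -12019/3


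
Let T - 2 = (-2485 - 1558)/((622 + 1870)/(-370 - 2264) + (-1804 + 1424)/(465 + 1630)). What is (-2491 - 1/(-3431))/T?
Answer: -5317416378920/7658900257751 ≈ -0.69428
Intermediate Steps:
T = 2232264721/622166 (T = 2 + (-2485 - 1558)/((622 + 1870)/(-370 - 2264) + (-1804 + 1424)/(465 + 1630)) = 2 - 4043/(2492/(-2634) - 380/2095) = 2 - 4043/(2492*(-1/2634) - 380*1/2095) = 2 - 4043/(-1246/1317 - 76/419) = 2 - 4043/(-622166/551823) = 2 - 4043*(-551823/622166) = 2 + 2231020389/622166 = 2232264721/622166 ≈ 3587.9)
(-2491 - 1/(-3431))/T = (-2491 - 1/(-3431))/(2232264721/622166) = (-2491 - 1*(-1/3431))*(622166/2232264721) = (-2491 + 1/3431)*(622166/2232264721) = -8546620/3431*622166/2232264721 = -5317416378920/7658900257751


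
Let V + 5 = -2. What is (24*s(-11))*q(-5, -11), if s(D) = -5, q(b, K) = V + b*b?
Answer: -2160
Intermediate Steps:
V = -7 (V = -5 - 2 = -7)
q(b, K) = -7 + b² (q(b, K) = -7 + b*b = -7 + b²)
(24*s(-11))*q(-5, -11) = (24*(-5))*(-7 + (-5)²) = -120*(-7 + 25) = -120*18 = -2160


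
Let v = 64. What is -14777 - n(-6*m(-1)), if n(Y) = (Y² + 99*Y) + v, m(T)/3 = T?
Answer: -16947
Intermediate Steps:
m(T) = 3*T
n(Y) = 64 + Y² + 99*Y (n(Y) = (Y² + 99*Y) + 64 = 64 + Y² + 99*Y)
-14777 - n(-6*m(-1)) = -14777 - (64 + (-18*(-1))² + 99*(-18*(-1))) = -14777 - (64 + (-6*(-3))² + 99*(-6*(-3))) = -14777 - (64 + 18² + 99*18) = -14777 - (64 + 324 + 1782) = -14777 - 1*2170 = -14777 - 2170 = -16947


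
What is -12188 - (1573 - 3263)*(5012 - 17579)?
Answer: -21250418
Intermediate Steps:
-12188 - (1573 - 3263)*(5012 - 17579) = -12188 - (-1690)*(-12567) = -12188 - 1*21238230 = -12188 - 21238230 = -21250418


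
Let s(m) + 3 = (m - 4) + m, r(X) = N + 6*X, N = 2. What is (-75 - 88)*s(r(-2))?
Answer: 4401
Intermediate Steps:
r(X) = 2 + 6*X
s(m) = -7 + 2*m (s(m) = -3 + ((m - 4) + m) = -3 + ((-4 + m) + m) = -3 + (-4 + 2*m) = -7 + 2*m)
(-75 - 88)*s(r(-2)) = (-75 - 88)*(-7 + 2*(2 + 6*(-2))) = -163*(-7 + 2*(2 - 12)) = -163*(-7 + 2*(-10)) = -163*(-7 - 20) = -163*(-27) = 4401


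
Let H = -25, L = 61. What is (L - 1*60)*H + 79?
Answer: 54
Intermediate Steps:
(L - 1*60)*H + 79 = (61 - 1*60)*(-25) + 79 = (61 - 60)*(-25) + 79 = 1*(-25) + 79 = -25 + 79 = 54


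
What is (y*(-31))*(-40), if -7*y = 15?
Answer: -18600/7 ≈ -2657.1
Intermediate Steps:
y = -15/7 (y = -⅐*15 = -15/7 ≈ -2.1429)
(y*(-31))*(-40) = -15/7*(-31)*(-40) = (465/7)*(-40) = -18600/7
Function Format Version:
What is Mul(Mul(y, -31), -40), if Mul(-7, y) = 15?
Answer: Rational(-18600, 7) ≈ -2657.1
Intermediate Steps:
y = Rational(-15, 7) (y = Mul(Rational(-1, 7), 15) = Rational(-15, 7) ≈ -2.1429)
Mul(Mul(y, -31), -40) = Mul(Mul(Rational(-15, 7), -31), -40) = Mul(Rational(465, 7), -40) = Rational(-18600, 7)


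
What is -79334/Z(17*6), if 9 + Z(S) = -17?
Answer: 39667/13 ≈ 3051.3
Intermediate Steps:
Z(S) = -26 (Z(S) = -9 - 17 = -26)
-79334/Z(17*6) = -79334/(-26) = -79334*(-1/26) = 39667/13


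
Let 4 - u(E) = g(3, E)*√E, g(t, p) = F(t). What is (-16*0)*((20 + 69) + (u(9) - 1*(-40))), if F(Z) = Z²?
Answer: 0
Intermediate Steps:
g(t, p) = t²
u(E) = 4 - 9*√E (u(E) = 4 - 3²*√E = 4 - 9*√E)
(-16*0)*((20 + 69) + (u(9) - 1*(-40))) = (-16*0)*((20 + 69) + ((4 - 9*√9) - 1*(-40))) = 0*(89 + ((4 - 9*3) + 40)) = 0*(89 + ((4 - 27) + 40)) = 0*(89 + (-23 + 40)) = 0*(89 + 17) = 0*106 = 0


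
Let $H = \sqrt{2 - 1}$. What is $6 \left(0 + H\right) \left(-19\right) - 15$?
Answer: $-129$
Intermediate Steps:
$H = 1$ ($H = \sqrt{2 + \left(-2 + 1\right)} = \sqrt{2 - 1} = \sqrt{1} = 1$)
$6 \left(0 + H\right) \left(-19\right) - 15 = 6 \left(0 + 1\right) \left(-19\right) - 15 = 6 \cdot 1 \left(-19\right) - 15 = 6 \left(-19\right) - 15 = -114 - 15 = -129$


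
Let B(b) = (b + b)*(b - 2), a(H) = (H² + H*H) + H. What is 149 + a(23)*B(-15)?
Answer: 551459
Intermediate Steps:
a(H) = H + 2*H² (a(H) = (H² + H²) + H = 2*H² + H = H + 2*H²)
B(b) = 2*b*(-2 + b) (B(b) = (2*b)*(-2 + b) = 2*b*(-2 + b))
149 + a(23)*B(-15) = 149 + (23*(1 + 2*23))*(2*(-15)*(-2 - 15)) = 149 + (23*(1 + 46))*(2*(-15)*(-17)) = 149 + (23*47)*510 = 149 + 1081*510 = 149 + 551310 = 551459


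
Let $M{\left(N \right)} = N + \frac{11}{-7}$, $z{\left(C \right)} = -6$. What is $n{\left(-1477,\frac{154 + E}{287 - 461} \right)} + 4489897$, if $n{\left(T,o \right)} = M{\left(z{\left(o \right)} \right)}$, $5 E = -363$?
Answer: $\frac{31429226}{7} \approx 4.4899 \cdot 10^{6}$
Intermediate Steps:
$E = - \frac{363}{5}$ ($E = \frac{1}{5} \left(-363\right) = - \frac{363}{5} \approx -72.6$)
$M{\left(N \right)} = - \frac{11}{7} + N$ ($M{\left(N \right)} = N + 11 \left(- \frac{1}{7}\right) = N - \frac{11}{7} = - \frac{11}{7} + N$)
$n{\left(T,o \right)} = - \frac{53}{7}$ ($n{\left(T,o \right)} = - \frac{11}{7} - 6 = - \frac{53}{7}$)
$n{\left(-1477,\frac{154 + E}{287 - 461} \right)} + 4489897 = - \frac{53}{7} + 4489897 = \frac{31429226}{7}$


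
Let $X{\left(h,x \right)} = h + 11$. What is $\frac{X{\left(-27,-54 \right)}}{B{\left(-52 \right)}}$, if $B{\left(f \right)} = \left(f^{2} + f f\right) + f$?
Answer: $- \frac{4}{1339} \approx -0.0029873$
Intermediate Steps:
$B{\left(f \right)} = f + 2 f^{2}$ ($B{\left(f \right)} = \left(f^{2} + f^{2}\right) + f = 2 f^{2} + f = f + 2 f^{2}$)
$X{\left(h,x \right)} = 11 + h$
$\frac{X{\left(-27,-54 \right)}}{B{\left(-52 \right)}} = \frac{11 - 27}{\left(-52\right) \left(1 + 2 \left(-52\right)\right)} = - \frac{16}{\left(-52\right) \left(1 - 104\right)} = - \frac{16}{\left(-52\right) \left(-103\right)} = - \frac{16}{5356} = \left(-16\right) \frac{1}{5356} = - \frac{4}{1339}$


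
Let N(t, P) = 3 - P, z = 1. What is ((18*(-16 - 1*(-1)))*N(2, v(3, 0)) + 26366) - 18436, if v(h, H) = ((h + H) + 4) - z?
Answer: 8740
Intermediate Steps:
v(h, H) = 3 + H + h (v(h, H) = ((h + H) + 4) - 1*1 = ((H + h) + 4) - 1 = (4 + H + h) - 1 = 3 + H + h)
((18*(-16 - 1*(-1)))*N(2, v(3, 0)) + 26366) - 18436 = ((18*(-16 - 1*(-1)))*(3 - (3 + 0 + 3)) + 26366) - 18436 = ((18*(-16 + 1))*(3 - 1*6) + 26366) - 18436 = ((18*(-15))*(3 - 6) + 26366) - 18436 = (-270*(-3) + 26366) - 18436 = (810 + 26366) - 18436 = 27176 - 18436 = 8740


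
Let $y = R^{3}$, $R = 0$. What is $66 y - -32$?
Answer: $32$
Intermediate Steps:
$y = 0$ ($y = 0^{3} = 0$)
$66 y - -32 = 66 \cdot 0 - -32 = 0 + 32 = 32$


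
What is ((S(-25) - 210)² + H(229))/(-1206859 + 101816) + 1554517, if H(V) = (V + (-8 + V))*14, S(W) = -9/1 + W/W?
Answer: 1717808075407/1105043 ≈ 1.5545e+6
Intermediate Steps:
S(W) = -8 (S(W) = -9*1 + 1 = -9 + 1 = -8)
H(V) = -112 + 28*V (H(V) = (-8 + 2*V)*14 = -112 + 28*V)
((S(-25) - 210)² + H(229))/(-1206859 + 101816) + 1554517 = ((-8 - 210)² + (-112 + 28*229))/(-1206859 + 101816) + 1554517 = ((-218)² + (-112 + 6412))/(-1105043) + 1554517 = (47524 + 6300)*(-1/1105043) + 1554517 = 53824*(-1/1105043) + 1554517 = -53824/1105043 + 1554517 = 1717808075407/1105043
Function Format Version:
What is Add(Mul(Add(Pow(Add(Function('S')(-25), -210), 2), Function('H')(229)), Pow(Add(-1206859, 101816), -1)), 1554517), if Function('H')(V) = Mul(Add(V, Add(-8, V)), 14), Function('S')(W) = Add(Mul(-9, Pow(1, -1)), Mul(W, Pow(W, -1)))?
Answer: Rational(1717808075407, 1105043) ≈ 1.5545e+6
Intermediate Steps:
Function('S')(W) = -8 (Function('S')(W) = Add(Mul(-9, 1), 1) = Add(-9, 1) = -8)
Function('H')(V) = Add(-112, Mul(28, V)) (Function('H')(V) = Mul(Add(-8, Mul(2, V)), 14) = Add(-112, Mul(28, V)))
Add(Mul(Add(Pow(Add(Function('S')(-25), -210), 2), Function('H')(229)), Pow(Add(-1206859, 101816), -1)), 1554517) = Add(Mul(Add(Pow(Add(-8, -210), 2), Add(-112, Mul(28, 229))), Pow(Add(-1206859, 101816), -1)), 1554517) = Add(Mul(Add(Pow(-218, 2), Add(-112, 6412)), Pow(-1105043, -1)), 1554517) = Add(Mul(Add(47524, 6300), Rational(-1, 1105043)), 1554517) = Add(Mul(53824, Rational(-1, 1105043)), 1554517) = Add(Rational(-53824, 1105043), 1554517) = Rational(1717808075407, 1105043)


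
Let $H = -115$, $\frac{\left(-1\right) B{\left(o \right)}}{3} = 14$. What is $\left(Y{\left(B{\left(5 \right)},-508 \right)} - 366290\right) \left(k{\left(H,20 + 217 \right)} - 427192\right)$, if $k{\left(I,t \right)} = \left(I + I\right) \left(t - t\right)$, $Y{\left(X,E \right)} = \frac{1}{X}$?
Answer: $\frac{3285999524876}{21} \approx 1.5648 \cdot 10^{11}$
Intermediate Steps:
$B{\left(o \right)} = -42$ ($B{\left(o \right)} = \left(-3\right) 14 = -42$)
$k{\left(I,t \right)} = 0$ ($k{\left(I,t \right)} = 2 I 0 = 0$)
$\left(Y{\left(B{\left(5 \right)},-508 \right)} - 366290\right) \left(k{\left(H,20 + 217 \right)} - 427192\right) = \left(\frac{1}{-42} - 366290\right) \left(0 - 427192\right) = \left(- \frac{1}{42} - 366290\right) \left(-427192\right) = \left(- \frac{15384181}{42}\right) \left(-427192\right) = \frac{3285999524876}{21}$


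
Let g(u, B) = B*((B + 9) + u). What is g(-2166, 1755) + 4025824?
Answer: 3320314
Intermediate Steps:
g(u, B) = B*(9 + B + u) (g(u, B) = B*((9 + B) + u) = B*(9 + B + u))
g(-2166, 1755) + 4025824 = 1755*(9 + 1755 - 2166) + 4025824 = 1755*(-402) + 4025824 = -705510 + 4025824 = 3320314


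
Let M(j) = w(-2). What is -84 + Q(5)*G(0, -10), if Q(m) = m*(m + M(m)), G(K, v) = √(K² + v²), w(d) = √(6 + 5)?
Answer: 166 + 50*√11 ≈ 331.83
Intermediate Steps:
w(d) = √11
M(j) = √11
Q(m) = m*(m + √11)
-84 + Q(5)*G(0, -10) = -84 + (5*(5 + √11))*√(0² + (-10)²) = -84 + (25 + 5*√11)*√(0 + 100) = -84 + (25 + 5*√11)*√100 = -84 + (25 + 5*√11)*10 = -84 + (250 + 50*√11) = 166 + 50*√11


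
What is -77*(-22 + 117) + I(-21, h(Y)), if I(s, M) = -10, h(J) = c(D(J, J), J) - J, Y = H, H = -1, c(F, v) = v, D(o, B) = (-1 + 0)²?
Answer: -7325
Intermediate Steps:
D(o, B) = 1 (D(o, B) = (-1)² = 1)
Y = -1
h(J) = 0 (h(J) = J - J = 0)
-77*(-22 + 117) + I(-21, h(Y)) = -77*(-22 + 117) - 10 = -77*95 - 10 = -7315 - 10 = -7325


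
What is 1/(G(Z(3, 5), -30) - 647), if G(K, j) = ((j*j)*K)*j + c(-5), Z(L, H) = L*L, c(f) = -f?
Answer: -1/243642 ≈ -4.1044e-6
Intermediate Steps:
Z(L, H) = L²
G(K, j) = 5 + K*j³ (G(K, j) = ((j*j)*K)*j - 1*(-5) = (j²*K)*j + 5 = (K*j²)*j + 5 = K*j³ + 5 = 5 + K*j³)
1/(G(Z(3, 5), -30) - 647) = 1/((5 + 3²*(-30)³) - 647) = 1/((5 + 9*(-27000)) - 647) = 1/((5 - 243000) - 647) = 1/(-242995 - 647) = 1/(-243642) = -1/243642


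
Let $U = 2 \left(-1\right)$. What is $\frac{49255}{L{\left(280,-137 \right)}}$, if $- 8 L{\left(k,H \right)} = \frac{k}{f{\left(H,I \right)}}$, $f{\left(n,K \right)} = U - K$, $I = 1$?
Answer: $\frac{29553}{7} \approx 4221.9$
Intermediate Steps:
$U = -2$
$f{\left(n,K \right)} = -2 - K$
$L{\left(k,H \right)} = \frac{k}{24}$ ($L{\left(k,H \right)} = - \frac{k \frac{1}{-2 - 1}}{8} = - \frac{k \frac{1}{-3}}{8} = - \frac{k \left(- \frac{1}{3}\right)}{8} = - \frac{\left(- \frac{1}{3}\right) k}{8} = \frac{k}{24}$)
$\frac{49255}{L{\left(280,-137 \right)}} = \frac{49255}{\frac{1}{24} \cdot 280} = \frac{49255}{\frac{35}{3}} = 49255 \cdot \frac{3}{35} = \frac{29553}{7}$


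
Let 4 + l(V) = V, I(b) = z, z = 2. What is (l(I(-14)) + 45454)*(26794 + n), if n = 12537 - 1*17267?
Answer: 1002852928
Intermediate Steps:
I(b) = 2
l(V) = -4 + V
n = -4730 (n = 12537 - 17267 = -4730)
(l(I(-14)) + 45454)*(26794 + n) = ((-4 + 2) + 45454)*(26794 - 4730) = (-2 + 45454)*22064 = 45452*22064 = 1002852928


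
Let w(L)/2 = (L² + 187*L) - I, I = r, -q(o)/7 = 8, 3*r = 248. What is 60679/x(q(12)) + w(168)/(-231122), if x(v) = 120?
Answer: 2334993013/4622440 ≈ 505.14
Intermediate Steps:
r = 248/3 (r = (⅓)*248 = 248/3 ≈ 82.667)
q(o) = -56 (q(o) = -7*8 = -56)
I = 248/3 ≈ 82.667
w(L) = -496/3 + 2*L² + 374*L (w(L) = 2*((L² + 187*L) - 1*248/3) = 2*((L² + 187*L) - 248/3) = 2*(-248/3 + L² + 187*L) = -496/3 + 2*L² + 374*L)
60679/x(q(12)) + w(168)/(-231122) = 60679/120 + (-496/3 + 2*168² + 374*168)/(-231122) = 60679*(1/120) + (-496/3 + 2*28224 + 62832)*(-1/231122) = 60679/120 + (-496/3 + 56448 + 62832)*(-1/231122) = 60679/120 + (357344/3)*(-1/231122) = 60679/120 - 178672/346683 = 2334993013/4622440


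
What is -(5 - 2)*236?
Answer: -708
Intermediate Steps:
-(5 - 2)*236 = -1*3*236 = -3*236 = -708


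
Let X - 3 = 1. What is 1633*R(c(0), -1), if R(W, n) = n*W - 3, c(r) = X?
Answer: -11431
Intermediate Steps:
X = 4 (X = 3 + 1 = 4)
c(r) = 4
R(W, n) = -3 + W*n (R(W, n) = W*n - 3 = -3 + W*n)
1633*R(c(0), -1) = 1633*(-3 + 4*(-1)) = 1633*(-3 - 4) = 1633*(-7) = -11431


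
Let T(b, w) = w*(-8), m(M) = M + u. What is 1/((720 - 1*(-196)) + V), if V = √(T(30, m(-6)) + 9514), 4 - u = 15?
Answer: 458/414703 - 5*√386/829406 ≈ 0.00098597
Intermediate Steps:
u = -11 (u = 4 - 1*15 = 4 - 15 = -11)
m(M) = -11 + M (m(M) = M - 11 = -11 + M)
T(b, w) = -8*w
V = 5*√386 (V = √(-8*(-11 - 6) + 9514) = √(-8*(-17) + 9514) = √(136 + 9514) = √9650 = 5*√386 ≈ 98.234)
1/((720 - 1*(-196)) + V) = 1/((720 - 1*(-196)) + 5*√386) = 1/((720 + 196) + 5*√386) = 1/(916 + 5*√386)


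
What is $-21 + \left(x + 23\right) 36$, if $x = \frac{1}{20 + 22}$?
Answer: $\frac{5655}{7} \approx 807.86$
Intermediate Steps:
$x = \frac{1}{42} \approx 0.02381$
$-21 + \left(x + 23\right) 36 = -21 + \left(\frac{1}{42} + 23\right) 36 = -21 + \frac{967}{42} \cdot 36 = -21 + \frac{5802}{7} = \frac{5655}{7}$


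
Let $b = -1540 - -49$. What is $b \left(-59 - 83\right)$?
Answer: $211722$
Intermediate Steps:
$b = -1491$ ($b = -1540 + 49 = -1491$)
$b \left(-59 - 83\right) = - 1491 \left(-59 - 83\right) = \left(-1491\right) \left(-142\right) = 211722$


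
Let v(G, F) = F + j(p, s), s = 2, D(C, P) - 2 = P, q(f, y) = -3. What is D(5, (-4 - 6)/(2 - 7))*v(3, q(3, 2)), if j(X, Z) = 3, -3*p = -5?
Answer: 0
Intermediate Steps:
p = 5/3 (p = -⅓*(-5) = 5/3 ≈ 1.6667)
D(C, P) = 2 + P
v(G, F) = 3 + F (v(G, F) = F + 3 = 3 + F)
D(5, (-4 - 6)/(2 - 7))*v(3, q(3, 2)) = (2 + (-4 - 6)/(2 - 7))*(3 - 3) = (2 - 10/(-5))*0 = (2 - 10*(-⅕))*0 = (2 + 2)*0 = 4*0 = 0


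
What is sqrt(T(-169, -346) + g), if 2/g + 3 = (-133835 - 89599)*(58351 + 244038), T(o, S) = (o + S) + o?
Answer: I*sqrt(3122386067018370602816502)/67563983829 ≈ 26.153*I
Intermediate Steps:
T(o, S) = S + 2*o (T(o, S) = (S + o) + o = S + 2*o)
g = -2/67563983829 (g = 2/(-3 + (-133835 - 89599)*(58351 + 244038)) = 2/(-3 - 223434*302389) = 2/(-3 - 67563983826) = 2/(-67563983829) = 2*(-1/67563983829) = -2/67563983829 ≈ -2.9602e-11)
sqrt(T(-169, -346) + g) = sqrt((-346 + 2*(-169)) - 2/67563983829) = sqrt((-346 - 338) - 2/67563983829) = sqrt(-684 - 2/67563983829) = sqrt(-46213764939038/67563983829) = I*sqrt(3122386067018370602816502)/67563983829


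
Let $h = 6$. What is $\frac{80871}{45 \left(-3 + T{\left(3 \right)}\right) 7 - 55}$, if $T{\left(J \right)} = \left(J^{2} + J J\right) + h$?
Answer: $\frac{80871}{6560} \approx 12.328$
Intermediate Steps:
$T{\left(J \right)} = 6 + 2 J^{2}$ ($T{\left(J \right)} = \left(J^{2} + J J\right) + 6 = \left(J^{2} + J^{2}\right) + 6 = 2 J^{2} + 6 = 6 + 2 J^{2}$)
$\frac{80871}{45 \left(-3 + T{\left(3 \right)}\right) 7 - 55} = \frac{80871}{45 \left(-3 + \left(6 + 2 \cdot 3^{2}\right)\right) 7 - 55} = \frac{80871}{45 \left(-3 + \left(6 + 2 \cdot 9\right)\right) 7 - 55} = \frac{80871}{45 \left(-3 + \left(6 + 18\right)\right) 7 - 55} = \frac{80871}{45 \left(-3 + 24\right) 7 - 55} = \frac{80871}{45 \cdot 21 \cdot 7 - 55} = \frac{80871}{45 \cdot 147 - 55} = \frac{80871}{6615 - 55} = \frac{80871}{6560}$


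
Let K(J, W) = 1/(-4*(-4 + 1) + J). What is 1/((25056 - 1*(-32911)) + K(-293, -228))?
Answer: 281/16288726 ≈ 1.7251e-5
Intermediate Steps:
K(J, W) = 1/(12 + J) (K(J, W) = 1/(-4*(-3) + J) = 1/(12 + J))
1/((25056 - 1*(-32911)) + K(-293, -228)) = 1/((25056 - 1*(-32911)) + 1/(12 - 293)) = 1/((25056 + 32911) + 1/(-281)) = 1/(57967 - 1/281) = 1/(16288726/281) = 281/16288726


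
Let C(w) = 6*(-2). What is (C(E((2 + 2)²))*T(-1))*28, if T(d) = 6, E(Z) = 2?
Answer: -2016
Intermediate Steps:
C(w) = -12
(C(E((2 + 2)²))*T(-1))*28 = -12*6*28 = -72*28 = -2016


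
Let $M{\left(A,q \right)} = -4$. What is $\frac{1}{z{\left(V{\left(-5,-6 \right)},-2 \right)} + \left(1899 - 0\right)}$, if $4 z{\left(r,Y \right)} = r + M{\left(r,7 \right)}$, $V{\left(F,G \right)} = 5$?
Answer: $\frac{4}{7597} \approx 0.00052652$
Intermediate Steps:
$z{\left(r,Y \right)} = -1 + \frac{r}{4}$ ($z{\left(r,Y \right)} = \frac{r - 4}{4} = \frac{-4 + r}{4} = -1 + \frac{r}{4}$)
$\frac{1}{z{\left(V{\left(-5,-6 \right)},-2 \right)} + \left(1899 - 0\right)} = \frac{1}{\left(-1 + \frac{1}{4} \cdot 5\right) + \left(1899 - 0\right)} = \frac{1}{\left(-1 + \frac{5}{4}\right) + \left(1899 + 0\right)} = \frac{1}{\frac{1}{4} + 1899} = \frac{1}{\frac{7597}{4}} = \frac{4}{7597}$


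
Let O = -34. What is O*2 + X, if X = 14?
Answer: -54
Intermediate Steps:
O*2 + X = -34*2 + 14 = -68 + 14 = -54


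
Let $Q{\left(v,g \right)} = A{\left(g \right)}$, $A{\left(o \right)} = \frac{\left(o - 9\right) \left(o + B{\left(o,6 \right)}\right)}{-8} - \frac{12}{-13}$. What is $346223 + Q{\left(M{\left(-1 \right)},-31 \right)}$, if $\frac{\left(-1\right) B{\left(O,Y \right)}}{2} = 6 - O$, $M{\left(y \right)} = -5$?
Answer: $\frac{4494086}{13} \approx 3.457 \cdot 10^{5}$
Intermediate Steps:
$B{\left(O,Y \right)} = -12 + 2 O$ ($B{\left(O,Y \right)} = - 2 \left(6 - O\right) = -12 + 2 O$)
$A{\left(o \right)} = \frac{12}{13} - \frac{\left(-12 + 3 o\right) \left(-9 + o\right)}{8}$ ($A{\left(o \right)} = \frac{\left(o - 9\right) \left(o + \left(-12 + 2 o\right)\right)}{-8} - \frac{12}{-13} = \left(-9 + o\right) \left(-12 + 3 o\right) \left(- \frac{1}{8}\right) - - \frac{12}{13} = \left(-12 + 3 o\right) \left(-9 + o\right) \left(- \frac{1}{8}\right) + \frac{12}{13} = - \frac{\left(-12 + 3 o\right) \left(-9 + o\right)}{8} + \frac{12}{13} = \frac{12}{13} - \frac{\left(-12 + 3 o\right) \left(-9 + o\right)}{8}$)
$Q{\left(v,g \right)} = - \frac{327}{26} - \frac{3 g^{2}}{8} + \frac{39 g}{8}$
$346223 + Q{\left(M{\left(-1 \right)},-31 \right)} = 346223 - \left(\frac{17025}{104} + \frac{2883}{8}\right) = 346223 - \frac{6813}{13} = \frac{4494086}{13}$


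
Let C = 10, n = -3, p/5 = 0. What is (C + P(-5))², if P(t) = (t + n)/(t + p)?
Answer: 3364/25 ≈ 134.56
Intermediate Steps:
p = 0 (p = 5*0 = 0)
P(t) = (-3 + t)/t (P(t) = (t - 3)/(t + 0) = (-3 + t)/t)
(C + P(-5))² = (10 + (-3 - 5)/(-5))² = (10 - ⅕*(-8))² = (10 + 8/5)² = (58/5)² = 3364/25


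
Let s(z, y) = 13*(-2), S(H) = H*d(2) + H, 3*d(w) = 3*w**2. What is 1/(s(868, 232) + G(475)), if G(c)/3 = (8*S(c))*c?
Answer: 1/27074974 ≈ 3.6934e-8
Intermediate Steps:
d(w) = w**2 (d(w) = (3*w**2)/3 = w**2)
S(H) = 5*H (S(H) = H*2**2 + H = H*4 + H = 4*H + H = 5*H)
G(c) = 120*c**2 (G(c) = 3*((8*(5*c))*c) = 3*((40*c)*c) = 3*(40*c**2) = 120*c**2)
s(z, y) = -26
1/(s(868, 232) + G(475)) = 1/(-26 + 120*475**2) = 1/(-26 + 120*225625) = 1/(-26 + 27075000) = 1/27074974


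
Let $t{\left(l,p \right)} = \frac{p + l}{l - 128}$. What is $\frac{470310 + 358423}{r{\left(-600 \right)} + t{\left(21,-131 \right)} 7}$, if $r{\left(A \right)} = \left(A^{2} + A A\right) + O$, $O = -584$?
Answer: $\frac{88674431}{76978282} \approx 1.1519$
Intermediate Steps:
$t{\left(l,p \right)} = \frac{l + p}{-128 + l}$
$r{\left(A \right)} = -584 + 2 A^{2}$ ($r{\left(A \right)} = \left(A^{2} + A A\right) - 584 = \left(A^{2} + A^{2}\right) - 584 = 2 A^{2} - 584 = -584 + 2 A^{2}$)
$\frac{470310 + 358423}{r{\left(-600 \right)} + t{\left(21,-131 \right)} 7} = \frac{470310 + 358423}{\left(-584 + 2 \left(-600\right)^{2}\right) + \frac{21 - 131}{-128 + 21} \cdot 7} = \frac{828733}{\left(-584 + 2 \cdot 360000\right) + \frac{1}{-107} \left(-110\right) 7} = \frac{828733}{\left(-584 + 720000\right) + \left(- \frac{1}{107}\right) \left(-110\right) 7} = \frac{828733}{719416 + \frac{110}{107} \cdot 7} = \frac{828733}{719416 + \frac{770}{107}} = \frac{828733}{\frac{76978282}{107}} = 828733 \cdot \frac{107}{76978282} = \frac{88674431}{76978282}$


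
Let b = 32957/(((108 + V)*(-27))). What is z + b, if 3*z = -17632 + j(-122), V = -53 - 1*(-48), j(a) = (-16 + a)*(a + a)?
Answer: 14836123/2781 ≈ 5334.8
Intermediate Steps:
j(a) = 2*a*(-16 + a) (j(a) = (-16 + a)*(2*a) = 2*a*(-16 + a))
V = -5 (V = -53 + 48 = -5)
b = -32957/2781 (b = 32957/(((108 - 5)*(-27))) = 32957/((103*(-27))) = 32957/(-2781) = 32957*(-1/2781) = -32957/2781 ≈ -11.851)
z = 16040/3 (z = (-17632 + 2*(-122)*(-16 - 122))/3 = (-17632 + 2*(-122)*(-138))/3 = (-17632 + 33672)/3 = (1/3)*16040 = 16040/3 ≈ 5346.7)
z + b = 16040/3 - 32957/2781 = 14836123/2781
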